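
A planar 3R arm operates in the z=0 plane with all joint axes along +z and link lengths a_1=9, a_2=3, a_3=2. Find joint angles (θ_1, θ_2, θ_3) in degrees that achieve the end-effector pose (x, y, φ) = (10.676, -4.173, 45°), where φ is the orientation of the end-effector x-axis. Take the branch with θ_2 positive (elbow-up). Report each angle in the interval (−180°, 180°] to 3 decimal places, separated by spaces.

wrist centre = target − a_3·(cos φ, sin φ) = (9.2618, -5.5872)
cos θ_2 = (116.9976−9²−3²)/(2·9·3) = 0.5000; θ_2 = 60.0029° (elbow-up)
β = atan2(-5.5872,9.2618) = -31.1007°; ψ = atan2(2.5982,10.4999) = 13.8984°
θ_1 = β − ψ = -44.9991°
θ_3 = φ − θ_1 − θ_2 = 29.9962° (wrapped to (-180°,180°])

-44.999 60.003 29.996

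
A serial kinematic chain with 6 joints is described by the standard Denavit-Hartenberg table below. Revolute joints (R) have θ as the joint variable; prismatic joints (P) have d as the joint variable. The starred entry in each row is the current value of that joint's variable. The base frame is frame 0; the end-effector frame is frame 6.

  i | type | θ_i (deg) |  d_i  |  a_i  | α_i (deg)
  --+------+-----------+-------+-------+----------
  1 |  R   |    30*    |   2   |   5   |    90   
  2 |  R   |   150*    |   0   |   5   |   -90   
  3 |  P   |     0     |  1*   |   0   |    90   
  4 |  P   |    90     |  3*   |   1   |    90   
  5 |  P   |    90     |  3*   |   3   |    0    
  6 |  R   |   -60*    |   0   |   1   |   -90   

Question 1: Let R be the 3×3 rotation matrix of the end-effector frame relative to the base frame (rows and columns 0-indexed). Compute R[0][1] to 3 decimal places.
End-effector y-axis (col 1 of R) = (0.7500,0.4330,-0.5000)
R[0][1] = 0.7500

0.750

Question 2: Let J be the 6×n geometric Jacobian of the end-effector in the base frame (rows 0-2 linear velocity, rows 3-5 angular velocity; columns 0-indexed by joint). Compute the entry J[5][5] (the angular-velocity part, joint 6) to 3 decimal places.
axis z_5 = (-0.7500,-0.4330,0.5000); lever o_n−o_5 = (-0.1250,-0.6495,-0.7500)
cross product → J_v[:, 5] = (0.6495,-0.6250,0.4330)
J_ω[:, 5] = z_5
entry J[5][5] = 0.5000

0.500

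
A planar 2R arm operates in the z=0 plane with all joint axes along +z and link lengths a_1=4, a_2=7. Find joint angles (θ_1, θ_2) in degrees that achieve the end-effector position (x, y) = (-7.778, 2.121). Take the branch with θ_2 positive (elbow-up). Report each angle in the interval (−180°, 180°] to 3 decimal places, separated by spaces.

cos θ_2 = (64.9959−4²−7²)/(2·4·7) = -0.0001; θ_2 = 90.0042° (elbow-up)
β = atan2(2.1210,-7.7780) = 164.7468°; ψ = atan2(7.0000,3.9995) = 60.2583°
θ_1 = β − ψ = 104.4885°

104.488 90.004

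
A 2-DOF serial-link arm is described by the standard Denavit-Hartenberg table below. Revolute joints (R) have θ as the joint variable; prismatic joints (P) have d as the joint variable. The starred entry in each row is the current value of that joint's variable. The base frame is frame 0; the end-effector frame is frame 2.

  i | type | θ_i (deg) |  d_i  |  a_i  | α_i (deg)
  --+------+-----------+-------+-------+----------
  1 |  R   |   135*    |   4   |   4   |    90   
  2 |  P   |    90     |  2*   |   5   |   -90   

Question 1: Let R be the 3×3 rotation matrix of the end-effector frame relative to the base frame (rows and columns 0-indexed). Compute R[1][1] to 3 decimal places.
-0.707

End-effector y-axis (col 1 of R) = (-0.7071,-0.7071,-0.0000)
R[1][1] = -0.7071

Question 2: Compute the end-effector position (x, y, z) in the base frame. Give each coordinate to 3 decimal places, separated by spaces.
-1.414 4.243 9.000

after link 1: o_1 = (-2.8284, 2.8284, 4.0000)
after link 2: o_2 = (-1.4142, 4.2426, 9.0000)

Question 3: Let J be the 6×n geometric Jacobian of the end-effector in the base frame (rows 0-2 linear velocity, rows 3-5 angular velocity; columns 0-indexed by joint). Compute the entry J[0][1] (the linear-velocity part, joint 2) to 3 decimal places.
0.707

prismatic axis z_1 = (0.7071,0.7071,0.0000)
J_v[:, 1] = z_1; J_ω[:, 1] = (0,0,0)
entry J[0][1] = 0.7071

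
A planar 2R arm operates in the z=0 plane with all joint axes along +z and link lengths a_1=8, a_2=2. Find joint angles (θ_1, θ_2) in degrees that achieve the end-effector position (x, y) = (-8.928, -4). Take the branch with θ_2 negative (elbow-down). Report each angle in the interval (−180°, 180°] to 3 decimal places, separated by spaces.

-149.997 -30.013

cos θ_2 = (95.7092−8²−2²)/(2·8·2) = 0.8659; θ_2 = -30.0130° (elbow-down)
β = atan2(-4.0000,-8.9280) = -155.8663°; ψ = atan2(-1.0004,9.7318) = -5.8692°
θ_1 = β − ψ = -149.9971°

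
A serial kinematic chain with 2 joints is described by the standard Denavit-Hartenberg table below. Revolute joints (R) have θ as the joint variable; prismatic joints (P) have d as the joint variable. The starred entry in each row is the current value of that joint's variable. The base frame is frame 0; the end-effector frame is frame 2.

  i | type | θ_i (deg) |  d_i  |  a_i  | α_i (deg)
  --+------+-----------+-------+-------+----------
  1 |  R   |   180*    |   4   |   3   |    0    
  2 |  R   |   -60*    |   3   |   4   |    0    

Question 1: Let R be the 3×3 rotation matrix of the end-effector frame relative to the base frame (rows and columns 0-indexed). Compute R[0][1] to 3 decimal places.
-0.866

End-effector y-axis (col 1 of R) = (-0.8660,-0.5000,0.0000)
R[0][1] = -0.8660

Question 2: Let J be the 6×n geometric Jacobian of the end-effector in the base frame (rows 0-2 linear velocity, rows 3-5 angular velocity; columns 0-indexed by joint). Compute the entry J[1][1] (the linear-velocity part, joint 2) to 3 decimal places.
-2.000

axis z_1 = (0.0000,0.0000,1.0000); lever o_n−o_1 = (-2.0000,3.4641,3.0000)
cross product → J_v[:, 1] = (-3.4641,-2.0000,0.0000)
J_ω[:, 1] = z_1
entry J[1][1] = -2.0000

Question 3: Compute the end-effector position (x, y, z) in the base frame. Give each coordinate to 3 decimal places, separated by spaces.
after link 1: o_1 = (-3.0000, 0.0000, 4.0000)
after link 2: o_2 = (-5.0000, 3.4641, 7.0000)

-5.000 3.464 7.000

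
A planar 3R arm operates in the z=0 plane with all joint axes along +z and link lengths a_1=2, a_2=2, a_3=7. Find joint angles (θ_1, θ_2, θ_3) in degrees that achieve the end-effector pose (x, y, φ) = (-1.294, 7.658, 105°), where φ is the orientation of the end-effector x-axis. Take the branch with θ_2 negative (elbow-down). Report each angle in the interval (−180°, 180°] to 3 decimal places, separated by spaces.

wrist centre = target − a_3·(cos φ, sin φ) = (0.5177, 0.8965)
cos θ_2 = (1.0718−2²−2²)/(2·2·2) = -0.8660; θ_2 = -150.0000° (elbow-down)
β = atan2(0.8965,0.5177) = 59.9939°; ψ = atan2(-1.0000,0.2679) = -75.0000°
θ_1 = β − ψ = 134.9939°
θ_3 = φ − θ_1 − θ_2 = 120.0061° (wrapped to (-180°,180°])

134.994 -150.000 120.006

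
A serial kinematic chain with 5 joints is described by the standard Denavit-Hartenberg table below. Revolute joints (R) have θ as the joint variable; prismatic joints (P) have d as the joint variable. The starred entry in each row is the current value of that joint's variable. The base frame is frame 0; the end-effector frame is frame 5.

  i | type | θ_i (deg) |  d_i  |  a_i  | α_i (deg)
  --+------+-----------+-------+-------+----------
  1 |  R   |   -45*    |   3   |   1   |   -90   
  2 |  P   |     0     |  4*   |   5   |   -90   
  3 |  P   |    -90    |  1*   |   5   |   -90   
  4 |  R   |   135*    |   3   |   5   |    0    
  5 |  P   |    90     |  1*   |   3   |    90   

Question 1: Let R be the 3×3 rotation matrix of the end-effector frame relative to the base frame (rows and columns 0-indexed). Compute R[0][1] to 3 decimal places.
0.707

End-effector y-axis (col 1 of R) = (0.7071,-0.7071,-0.0000)
R[0][1] = 0.7071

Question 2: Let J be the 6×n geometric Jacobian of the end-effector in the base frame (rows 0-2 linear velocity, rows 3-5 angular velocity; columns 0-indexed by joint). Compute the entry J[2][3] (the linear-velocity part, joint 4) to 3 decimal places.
-5.657

axis z_3 = (0.7071,-0.7071,-0.0000); lever o_n−o_3 = (-1.1716,-6.8284,1.4142)
cross product → J_v[:, 3] = (-1.0000,-1.0000,-5.6569)
J_ω[:, 3] = z_3
entry J[2][3] = -5.6569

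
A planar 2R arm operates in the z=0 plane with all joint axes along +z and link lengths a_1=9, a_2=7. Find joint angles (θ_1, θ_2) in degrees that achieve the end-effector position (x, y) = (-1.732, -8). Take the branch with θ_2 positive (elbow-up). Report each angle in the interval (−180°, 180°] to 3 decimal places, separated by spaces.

-150.000 120.000

cos θ_2 = (66.9998−9²−7²)/(2·9·7) = -0.5000; θ_2 = 120.0001° (elbow-up)
β = atan2(-8.0000,-1.7320) = -102.2160°; ψ = atan2(6.0622,5.5000) = 47.7837°
θ_1 = β − ψ = -149.9997°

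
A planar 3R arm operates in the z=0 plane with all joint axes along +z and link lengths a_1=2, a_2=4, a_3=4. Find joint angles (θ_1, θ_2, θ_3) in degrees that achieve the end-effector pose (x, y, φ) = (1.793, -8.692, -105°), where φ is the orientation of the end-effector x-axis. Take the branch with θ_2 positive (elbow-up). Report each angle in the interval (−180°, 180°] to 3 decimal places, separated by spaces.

-90.008 45.011 -60.003

wrist centre = target − a_3·(cos φ, sin φ) = (2.8283, -4.8283)
cos θ_2 = (31.3116−2²−4²)/(2·2·4) = 0.7070; θ_2 = 45.0107° (elbow-up)
β = atan2(-4.8283,2.8283) = -59.6395°; ψ = atan2(2.8290,4.8279) = 30.3686°
θ_1 = β − ψ = -90.0081°
θ_3 = φ − θ_1 − θ_2 = -60.0026° (wrapped to (-180°,180°])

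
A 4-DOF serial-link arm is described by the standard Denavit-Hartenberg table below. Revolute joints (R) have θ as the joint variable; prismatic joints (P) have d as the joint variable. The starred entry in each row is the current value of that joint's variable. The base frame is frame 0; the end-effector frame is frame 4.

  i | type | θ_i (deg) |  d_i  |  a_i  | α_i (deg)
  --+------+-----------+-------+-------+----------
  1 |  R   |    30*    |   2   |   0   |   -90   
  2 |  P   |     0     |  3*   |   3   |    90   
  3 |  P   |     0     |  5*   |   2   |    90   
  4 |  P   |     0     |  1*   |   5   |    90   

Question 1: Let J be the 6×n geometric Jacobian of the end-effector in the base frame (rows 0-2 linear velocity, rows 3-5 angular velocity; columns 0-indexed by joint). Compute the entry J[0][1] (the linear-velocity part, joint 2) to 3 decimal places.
-0.500

prismatic axis z_1 = (-0.5000,0.8660,0.0000)
J_v[:, 1] = z_1; J_ω[:, 1] = (0,0,0)
entry J[0][1] = -0.5000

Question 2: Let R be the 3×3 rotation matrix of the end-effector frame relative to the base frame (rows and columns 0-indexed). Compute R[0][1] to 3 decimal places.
0.500

End-effector y-axis (col 1 of R) = (0.5000,-0.8660,0.0000)
R[0][1] = 0.5000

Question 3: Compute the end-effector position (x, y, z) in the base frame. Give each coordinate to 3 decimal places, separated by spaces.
7.660 6.732 7.000

after link 1: o_1 = (0.0000, 0.0000, 2.0000)
after link 2: o_2 = (1.0981, 4.0981, 2.0000)
after link 3: o_3 = (2.8301, 5.0981, 7.0000)
after link 4: o_4 = (7.6603, 6.7321, 7.0000)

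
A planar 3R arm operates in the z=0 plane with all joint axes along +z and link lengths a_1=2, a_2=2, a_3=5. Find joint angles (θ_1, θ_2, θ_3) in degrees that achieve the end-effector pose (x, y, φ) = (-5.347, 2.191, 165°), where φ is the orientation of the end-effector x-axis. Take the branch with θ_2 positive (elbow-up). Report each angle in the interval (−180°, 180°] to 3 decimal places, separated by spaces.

wrist centre = target − a_3·(cos φ, sin φ) = (-0.5174, 0.8969)
cos θ_2 = (1.0721−2²−2²)/(2·2·2) = -0.8660; θ_2 = 149.9955° (elbow-up)
β = atan2(0.8969,-0.5174) = 119.9781°; ψ = atan2(1.0001,0.2680) = 74.9978°
θ_1 = β − ψ = 44.9803°
θ_3 = φ − θ_1 − θ_2 = -29.9758° (wrapped to (-180°,180°])

44.980 149.996 -29.976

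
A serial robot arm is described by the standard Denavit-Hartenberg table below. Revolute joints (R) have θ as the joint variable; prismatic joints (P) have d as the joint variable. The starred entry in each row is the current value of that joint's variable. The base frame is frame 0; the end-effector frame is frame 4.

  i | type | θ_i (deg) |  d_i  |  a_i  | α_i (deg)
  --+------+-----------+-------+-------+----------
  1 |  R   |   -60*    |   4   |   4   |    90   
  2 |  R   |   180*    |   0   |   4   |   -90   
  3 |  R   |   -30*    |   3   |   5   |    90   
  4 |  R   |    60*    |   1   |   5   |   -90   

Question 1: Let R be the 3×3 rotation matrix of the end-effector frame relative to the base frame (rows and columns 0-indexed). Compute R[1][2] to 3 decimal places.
End-effector z-axis (col 2 of R) = (0.7500,-0.4330,-0.5000)
R[1][2] = -0.4330

-0.433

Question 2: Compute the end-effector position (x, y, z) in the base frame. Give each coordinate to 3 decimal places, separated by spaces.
-6.995 2.884 -3.330

after link 1: o_1 = (2.0000, -3.4641, 4.0000)
after link 2: o_2 = (0.0000, 0.0000, 4.0000)
after link 3: o_3 = (-4.3301, 2.5000, 1.0000)
after link 4: o_4 = (-6.9952, 2.8840, -3.3301)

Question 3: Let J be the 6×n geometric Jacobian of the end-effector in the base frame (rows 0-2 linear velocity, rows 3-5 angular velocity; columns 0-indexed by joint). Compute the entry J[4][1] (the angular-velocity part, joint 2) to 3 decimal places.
axis z_1 = (-0.8660,-0.5000,0.0000); lever o_n−o_1 = (-8.9952,6.3481,-7.3301)
cross product → J_v[:, 1] = (3.6651,-6.3481,-9.9952)
J_ω[:, 1] = z_1
entry J[4][1] = -0.5000

-0.500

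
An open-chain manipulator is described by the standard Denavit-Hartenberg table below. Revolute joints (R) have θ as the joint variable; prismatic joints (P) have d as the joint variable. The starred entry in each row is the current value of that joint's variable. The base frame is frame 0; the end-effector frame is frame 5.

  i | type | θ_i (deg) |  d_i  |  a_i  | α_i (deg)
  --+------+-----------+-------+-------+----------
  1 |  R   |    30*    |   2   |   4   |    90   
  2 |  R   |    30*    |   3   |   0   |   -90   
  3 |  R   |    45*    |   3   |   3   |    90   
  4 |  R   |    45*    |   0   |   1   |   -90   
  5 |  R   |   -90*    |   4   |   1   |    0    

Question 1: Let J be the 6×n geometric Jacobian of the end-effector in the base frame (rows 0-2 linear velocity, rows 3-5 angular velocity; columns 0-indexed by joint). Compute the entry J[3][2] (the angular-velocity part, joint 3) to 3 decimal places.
axis z_2 = (-0.4330,-0.2500,0.8660); lever o_n−o_2 = (-1.7908,-1.1330,6.3242)
cross product → J_v[:, 2] = (-0.5999,1.1876,0.0429)
J_ω[:, 2] = z_2
entry J[3][2] = -0.4330

-0.433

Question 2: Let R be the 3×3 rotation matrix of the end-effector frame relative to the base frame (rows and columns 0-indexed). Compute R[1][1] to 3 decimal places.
End-effector y-axis (col 1 of R) = (-0.1812,0.4727,0.8624)
R[1][1] = 0.4727

0.473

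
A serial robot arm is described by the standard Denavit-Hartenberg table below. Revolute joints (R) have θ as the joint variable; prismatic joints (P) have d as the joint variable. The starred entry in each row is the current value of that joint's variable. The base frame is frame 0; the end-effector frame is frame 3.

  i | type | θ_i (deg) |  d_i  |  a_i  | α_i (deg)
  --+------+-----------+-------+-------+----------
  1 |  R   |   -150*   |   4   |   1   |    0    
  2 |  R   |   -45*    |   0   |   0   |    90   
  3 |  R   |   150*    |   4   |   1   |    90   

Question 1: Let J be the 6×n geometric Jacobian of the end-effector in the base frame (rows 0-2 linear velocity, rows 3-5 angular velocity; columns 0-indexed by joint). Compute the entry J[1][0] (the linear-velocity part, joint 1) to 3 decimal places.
1.006

axis z_0 = ẑ; lever o_n−o_0 = (1.0058,3.1396,4.5000)
cross product → J_v[:, 0] = (-3.1396,1.0058,0.0000)
J_ω[:, 0] = z_0
entry J[1][0] = 1.0058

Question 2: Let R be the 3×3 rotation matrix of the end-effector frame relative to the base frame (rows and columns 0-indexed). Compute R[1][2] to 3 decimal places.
0.129

End-effector z-axis (col 2 of R) = (-0.4830,0.1294,0.8660)
R[1][2] = 0.1294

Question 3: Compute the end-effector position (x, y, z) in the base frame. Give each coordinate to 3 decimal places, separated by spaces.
1.006 3.140 4.500

after link 1: o_1 = (-0.8660, -0.5000, 4.0000)
after link 2: o_2 = (-0.8660, -0.5000, 4.0000)
after link 3: o_3 = (1.0058, 3.1396, 4.5000)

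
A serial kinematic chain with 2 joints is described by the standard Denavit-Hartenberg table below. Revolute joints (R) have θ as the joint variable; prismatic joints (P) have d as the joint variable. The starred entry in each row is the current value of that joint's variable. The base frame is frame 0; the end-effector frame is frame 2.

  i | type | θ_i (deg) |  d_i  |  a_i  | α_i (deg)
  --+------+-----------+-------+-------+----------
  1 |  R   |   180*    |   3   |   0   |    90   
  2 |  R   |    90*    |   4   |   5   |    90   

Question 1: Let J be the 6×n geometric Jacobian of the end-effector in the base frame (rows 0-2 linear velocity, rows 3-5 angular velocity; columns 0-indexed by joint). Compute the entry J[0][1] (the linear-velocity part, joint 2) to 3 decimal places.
axis z_1 = (0.0000,1.0000,0.0000); lever o_n−o_1 = (0.0000,4.0000,5.0000)
cross product → J_v[:, 1] = (5.0000,-0.0000,0.0000)
J_ω[:, 1] = z_1
entry J[0][1] = 5.0000

5.000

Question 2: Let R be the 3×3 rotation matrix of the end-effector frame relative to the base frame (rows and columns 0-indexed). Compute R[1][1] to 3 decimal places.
1.000

End-effector y-axis (col 1 of R) = (0.0000,1.0000,0.0000)
R[1][1] = 1.0000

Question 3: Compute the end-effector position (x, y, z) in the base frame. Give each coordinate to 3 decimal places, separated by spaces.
after link 1: o_1 = (0.0000, 0.0000, 3.0000)
after link 2: o_2 = (0.0000, 4.0000, 8.0000)

0.000 4.000 8.000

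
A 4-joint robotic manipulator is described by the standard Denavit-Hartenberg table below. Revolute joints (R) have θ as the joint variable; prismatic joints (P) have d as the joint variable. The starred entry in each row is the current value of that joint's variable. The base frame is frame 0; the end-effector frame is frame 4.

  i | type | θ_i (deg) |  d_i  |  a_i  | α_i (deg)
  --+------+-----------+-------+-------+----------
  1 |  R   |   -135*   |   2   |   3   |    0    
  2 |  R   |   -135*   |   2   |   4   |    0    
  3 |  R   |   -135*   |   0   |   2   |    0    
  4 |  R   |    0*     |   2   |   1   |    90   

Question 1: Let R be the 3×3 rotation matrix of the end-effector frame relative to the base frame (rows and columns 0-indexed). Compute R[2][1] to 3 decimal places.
1.000

End-effector y-axis (col 1 of R) = (0.0000,0.0000,1.0000)
R[2][1] = 1.0000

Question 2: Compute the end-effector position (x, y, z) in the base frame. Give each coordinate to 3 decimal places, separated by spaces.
after link 1: o_1 = (-2.1213, -2.1213, 2.0000)
after link 2: o_2 = (-2.1213, 1.8787, 4.0000)
after link 3: o_3 = (-0.7071, 0.4645, 4.0000)
after link 4: o_4 = (-0.0000, -0.2426, 6.0000)

-0.000 -0.243 6.000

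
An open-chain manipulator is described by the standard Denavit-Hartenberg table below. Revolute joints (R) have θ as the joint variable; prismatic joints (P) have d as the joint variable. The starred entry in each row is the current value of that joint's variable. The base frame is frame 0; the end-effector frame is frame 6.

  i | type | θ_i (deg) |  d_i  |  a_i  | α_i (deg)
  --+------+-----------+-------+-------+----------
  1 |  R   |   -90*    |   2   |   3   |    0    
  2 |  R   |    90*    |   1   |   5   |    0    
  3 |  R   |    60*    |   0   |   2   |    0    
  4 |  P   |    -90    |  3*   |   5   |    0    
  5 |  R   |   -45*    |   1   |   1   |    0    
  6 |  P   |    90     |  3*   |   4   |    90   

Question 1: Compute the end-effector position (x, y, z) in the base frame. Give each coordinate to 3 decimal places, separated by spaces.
after link 1: o_1 = (0.0000, -3.0000, 2.0000)
after link 2: o_2 = (5.0000, -3.0000, 3.0000)
after link 3: o_3 = (6.0000, -1.2679, 3.0000)
after link 4: o_4 = (10.3301, -3.7679, 6.0000)
after link 5: o_5 = (10.5889, -4.7339, 7.0000)
after link 6: o_6 = (14.4526, -3.6986, 10.0000)

14.453 -3.699 10.000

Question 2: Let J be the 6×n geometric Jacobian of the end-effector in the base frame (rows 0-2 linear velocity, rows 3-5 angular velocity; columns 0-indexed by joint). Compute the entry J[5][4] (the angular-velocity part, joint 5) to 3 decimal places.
axis z_4 = (0.0000,0.0000,1.0000); lever o_n−o_4 = (4.1225,0.0694,4.0000)
cross product → J_v[:, 4] = (-0.0694,4.1225,0.0000)
J_ω[:, 4] = z_4
entry J[5][4] = 1.0000

1.000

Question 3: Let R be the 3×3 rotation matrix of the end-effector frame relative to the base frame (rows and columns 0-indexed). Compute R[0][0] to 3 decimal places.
End-effector x-axis (col 0 of R) = (0.9659,0.2588,0.0000)
R[0][0] = 0.9659

0.966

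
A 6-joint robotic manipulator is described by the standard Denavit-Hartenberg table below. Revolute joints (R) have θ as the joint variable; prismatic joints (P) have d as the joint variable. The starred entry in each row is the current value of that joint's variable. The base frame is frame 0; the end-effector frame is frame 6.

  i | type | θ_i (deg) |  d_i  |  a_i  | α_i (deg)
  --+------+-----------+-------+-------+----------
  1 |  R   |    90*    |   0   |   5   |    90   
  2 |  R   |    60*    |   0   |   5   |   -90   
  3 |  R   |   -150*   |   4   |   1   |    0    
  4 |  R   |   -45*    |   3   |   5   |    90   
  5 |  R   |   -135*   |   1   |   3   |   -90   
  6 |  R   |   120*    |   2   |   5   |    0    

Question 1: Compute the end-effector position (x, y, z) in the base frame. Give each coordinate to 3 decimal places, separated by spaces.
after link 1: o_1 = (0.0000, 5.0000, 0.0000)
after link 2: o_2 = (0.0000, 7.5000, 4.3301)
after link 3: o_3 = (0.5000, 3.6029, 5.5801)
after link 4: o_4 = (-0.7941, -1.4100, 2.8975)
after link 5: o_5 = (-1.2110, 1.5810, 3.8355)
after link 6: o_6 = (2.1480, -0.8223, 0.3800)

2.148 -0.822 0.380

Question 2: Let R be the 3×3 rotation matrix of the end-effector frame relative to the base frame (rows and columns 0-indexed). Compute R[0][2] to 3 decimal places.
End-effector z-axis (col 2 of R) = (-0.1830,0.2709,-0.9451)
R[0][2] = -0.1830

-0.183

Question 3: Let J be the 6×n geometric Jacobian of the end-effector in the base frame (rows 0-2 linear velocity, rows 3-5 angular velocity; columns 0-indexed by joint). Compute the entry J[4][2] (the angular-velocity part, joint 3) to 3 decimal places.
-0.866

axis z_2 = (-0.0000,-0.8660,0.5000); lever o_n−o_2 = (2.1480,-8.3223,-3.9502)
cross product → J_v[:, 2] = (7.5821,1.0740,1.8603)
J_ω[:, 2] = z_2
entry J[4][2] = -0.8660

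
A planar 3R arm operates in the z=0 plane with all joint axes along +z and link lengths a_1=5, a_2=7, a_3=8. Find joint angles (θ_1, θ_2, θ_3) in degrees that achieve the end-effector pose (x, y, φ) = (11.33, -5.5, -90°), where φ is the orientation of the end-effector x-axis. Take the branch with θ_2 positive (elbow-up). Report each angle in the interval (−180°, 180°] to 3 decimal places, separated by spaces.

wrist centre = target − a_3·(cos φ, sin φ) = (11.3300, 2.5000)
cos θ_2 = (134.6189−5²−7²)/(2·5·7) = 0.8660; θ_2 = 30.0047° (elbow-up)
β = atan2(2.5000,11.3300) = 12.4431°; ψ = atan2(3.5005,11.0619) = 17.5598°
θ_1 = β − ψ = -5.1167°
θ_3 = φ − θ_1 − θ_2 = -114.8880° (wrapped to (-180°,180°])

-5.117 30.005 -114.888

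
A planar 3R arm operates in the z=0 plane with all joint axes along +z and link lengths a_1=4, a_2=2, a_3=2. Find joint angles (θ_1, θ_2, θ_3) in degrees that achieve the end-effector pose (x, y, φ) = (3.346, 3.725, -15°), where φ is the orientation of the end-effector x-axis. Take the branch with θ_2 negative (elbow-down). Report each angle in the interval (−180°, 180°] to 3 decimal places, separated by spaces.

98.131 -90.001 -23.130

wrist centre = target − a_3·(cos φ, sin φ) = (1.4141, 4.2426)
cos θ_2 = (19.9998−4²−2²)/(2·4·2) = -0.0000; θ_2 = -90.0007° (elbow-down)
β = atan2(4.2426,1.4141) = 71.5658°; ψ = atan2(-2.0000,4.0000) = -26.5652°
θ_1 = β − ψ = 98.1310°
θ_3 = φ − θ_1 − θ_2 = -23.1303° (wrapped to (-180°,180°])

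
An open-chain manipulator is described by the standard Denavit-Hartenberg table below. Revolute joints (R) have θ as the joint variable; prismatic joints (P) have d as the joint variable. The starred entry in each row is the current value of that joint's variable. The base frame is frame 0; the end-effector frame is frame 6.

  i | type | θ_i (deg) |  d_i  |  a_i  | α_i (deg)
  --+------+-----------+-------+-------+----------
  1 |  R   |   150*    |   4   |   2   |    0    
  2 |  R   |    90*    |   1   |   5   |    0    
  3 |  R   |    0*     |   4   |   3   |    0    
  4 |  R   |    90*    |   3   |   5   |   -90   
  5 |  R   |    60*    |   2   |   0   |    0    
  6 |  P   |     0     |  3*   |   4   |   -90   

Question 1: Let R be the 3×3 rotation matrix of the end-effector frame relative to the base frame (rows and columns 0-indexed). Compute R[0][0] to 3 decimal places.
0.433

End-effector x-axis (col 0 of R) = (0.4330,-0.2500,-0.8660)
R[0][0] = 0.4330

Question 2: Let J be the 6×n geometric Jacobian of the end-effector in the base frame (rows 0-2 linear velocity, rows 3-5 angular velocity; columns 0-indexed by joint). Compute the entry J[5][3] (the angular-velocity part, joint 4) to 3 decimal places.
axis z_3 = (0.0000,0.0000,1.0000); lever o_n−o_3 = (8.5622,0.8301,-0.4641)
cross product → J_v[:, 3] = (-0.8301,8.5622,0.0000)
J_ω[:, 3] = z_3
entry J[5][3] = 1.0000

1.000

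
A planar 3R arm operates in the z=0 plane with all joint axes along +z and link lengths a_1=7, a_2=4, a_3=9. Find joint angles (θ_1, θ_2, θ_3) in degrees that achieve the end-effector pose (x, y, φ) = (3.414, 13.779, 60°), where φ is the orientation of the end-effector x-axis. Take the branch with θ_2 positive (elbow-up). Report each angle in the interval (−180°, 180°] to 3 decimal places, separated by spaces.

65.570 120.004 -125.573

wrist centre = target − a_3·(cos φ, sin φ) = (-1.0860, 5.9848)
cos θ_2 = (36.9969−7²−4²)/(2·7·4) = -0.5001; θ_2 = 120.0037° (elbow-up)
β = atan2(5.9848,-1.0860) = 100.2850°; ψ = atan2(3.4640,4.9998) = 34.7152°
θ_1 = β − ψ = 65.5698°
θ_3 = φ − θ_1 − θ_2 = -125.5735° (wrapped to (-180°,180°])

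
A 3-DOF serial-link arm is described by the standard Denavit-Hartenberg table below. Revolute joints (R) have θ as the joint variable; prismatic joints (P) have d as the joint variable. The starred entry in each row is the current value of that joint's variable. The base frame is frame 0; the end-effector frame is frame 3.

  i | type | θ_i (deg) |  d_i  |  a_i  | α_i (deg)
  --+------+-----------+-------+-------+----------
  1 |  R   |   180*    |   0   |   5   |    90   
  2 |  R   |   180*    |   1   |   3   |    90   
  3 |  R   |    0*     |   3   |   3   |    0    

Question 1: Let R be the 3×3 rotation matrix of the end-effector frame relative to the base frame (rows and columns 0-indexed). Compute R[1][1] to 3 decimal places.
1.000

End-effector y-axis (col 1 of R) = (0.0000,1.0000,0.0000)
R[1][1] = 1.0000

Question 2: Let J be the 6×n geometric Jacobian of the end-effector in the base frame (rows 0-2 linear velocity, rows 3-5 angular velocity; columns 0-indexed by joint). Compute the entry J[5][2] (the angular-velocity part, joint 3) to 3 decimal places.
axis z_2 = (-0.0000,0.0000,1.0000); lever o_n−o_2 = (3.0000,-0.0000,3.0000)
cross product → J_v[:, 2] = (0.0000,3.0000,-0.0000)
J_ω[:, 2] = z_2
entry J[5][2] = 1.0000

1.000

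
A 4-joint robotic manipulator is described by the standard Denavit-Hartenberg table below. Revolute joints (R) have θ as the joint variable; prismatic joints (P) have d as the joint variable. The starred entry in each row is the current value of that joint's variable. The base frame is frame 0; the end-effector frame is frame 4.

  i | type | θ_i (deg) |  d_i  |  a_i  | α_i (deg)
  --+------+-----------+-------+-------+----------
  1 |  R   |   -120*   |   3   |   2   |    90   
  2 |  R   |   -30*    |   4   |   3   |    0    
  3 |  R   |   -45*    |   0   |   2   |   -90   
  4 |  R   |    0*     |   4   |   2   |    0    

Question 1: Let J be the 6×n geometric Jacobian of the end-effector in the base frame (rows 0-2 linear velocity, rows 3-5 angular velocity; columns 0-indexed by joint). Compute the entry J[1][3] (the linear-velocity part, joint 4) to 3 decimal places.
-1.000

axis z_3 = (-0.4830,-0.8365,0.2588); lever o_n−o_3 = (-2.1907,-3.7944,-0.8966)
cross product → J_v[:, 3] = (1.7321,-1.0000,0.0000)
J_ω[:, 3] = z_3
entry J[1][3] = -1.0000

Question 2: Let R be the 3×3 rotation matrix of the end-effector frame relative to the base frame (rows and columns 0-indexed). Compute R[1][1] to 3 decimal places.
-0.500

End-effector y-axis (col 1 of R) = (0.8660,-0.5000,-0.0000)
R[1][1] = -0.5000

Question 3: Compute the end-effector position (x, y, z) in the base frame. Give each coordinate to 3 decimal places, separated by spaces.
-8.213 -6.225 -1.328

after link 1: o_1 = (-1.0000, -1.7321, 3.0000)
after link 2: o_2 = (-5.7631, -1.9821, 1.5000)
after link 3: o_3 = (-6.0220, -2.4303, -0.4319)
after link 4: o_4 = (-8.2126, -6.2247, -1.3284)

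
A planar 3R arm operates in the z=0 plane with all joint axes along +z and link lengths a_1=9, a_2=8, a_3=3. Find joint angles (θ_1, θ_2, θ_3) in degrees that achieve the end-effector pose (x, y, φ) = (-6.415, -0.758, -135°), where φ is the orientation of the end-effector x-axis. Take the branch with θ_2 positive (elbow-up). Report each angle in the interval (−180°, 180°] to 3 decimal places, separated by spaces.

99.766 149.998 -24.765

wrist centre = target − a_3·(cos φ, sin φ) = (-4.2937, 1.3633)
cos θ_2 = (20.2943−9²−8²)/(2·9·8) = -0.8660; θ_2 = 149.9984° (elbow-up)
β = atan2(1.3633,-4.2937) = 162.3844°; ψ = atan2(4.0002,2.0719) = 62.6180°
θ_1 = β − ψ = 99.7664°
θ_3 = φ − θ_1 − θ_2 = -24.7648° (wrapped to (-180°,180°])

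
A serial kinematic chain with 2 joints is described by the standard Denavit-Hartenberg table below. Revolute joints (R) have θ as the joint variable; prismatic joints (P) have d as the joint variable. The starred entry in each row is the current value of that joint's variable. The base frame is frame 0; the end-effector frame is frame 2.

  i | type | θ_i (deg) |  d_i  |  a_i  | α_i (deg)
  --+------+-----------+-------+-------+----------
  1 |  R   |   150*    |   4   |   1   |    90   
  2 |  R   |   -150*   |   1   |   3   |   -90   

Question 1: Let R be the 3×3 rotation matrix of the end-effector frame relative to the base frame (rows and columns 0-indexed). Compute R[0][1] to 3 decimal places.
-0.500

End-effector y-axis (col 1 of R) = (-0.5000,-0.8660,-0.0000)
R[0][1] = -0.5000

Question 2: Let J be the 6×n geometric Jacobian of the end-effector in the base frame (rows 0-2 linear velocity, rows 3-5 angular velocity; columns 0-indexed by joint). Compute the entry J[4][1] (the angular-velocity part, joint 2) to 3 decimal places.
0.866

axis z_1 = (0.5000,0.8660,0.0000); lever o_n−o_1 = (2.7500,-0.4330,-1.5000)
cross product → J_v[:, 1] = (-1.2990,0.7500,-2.5981)
J_ω[:, 1] = z_1
entry J[4][1] = 0.8660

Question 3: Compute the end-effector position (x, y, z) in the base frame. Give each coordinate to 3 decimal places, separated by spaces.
after link 1: o_1 = (-0.8660, 0.5000, 4.0000)
after link 2: o_2 = (1.8840, 0.0670, 2.5000)

1.884 0.067 2.500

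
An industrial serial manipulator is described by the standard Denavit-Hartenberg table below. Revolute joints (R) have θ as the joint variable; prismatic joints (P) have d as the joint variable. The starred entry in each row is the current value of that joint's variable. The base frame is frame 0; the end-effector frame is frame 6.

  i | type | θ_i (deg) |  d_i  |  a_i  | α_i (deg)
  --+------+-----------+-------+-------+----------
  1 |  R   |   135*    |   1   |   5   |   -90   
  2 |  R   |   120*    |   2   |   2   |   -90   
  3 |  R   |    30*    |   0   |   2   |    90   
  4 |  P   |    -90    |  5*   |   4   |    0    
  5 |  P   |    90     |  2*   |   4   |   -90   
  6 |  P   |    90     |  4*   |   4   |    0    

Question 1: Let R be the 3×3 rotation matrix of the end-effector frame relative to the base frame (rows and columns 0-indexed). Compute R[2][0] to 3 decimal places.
0.433

End-effector x-axis (col 0 of R) = (0.4356,0.7891,0.4330)
R[2][0] = 0.4330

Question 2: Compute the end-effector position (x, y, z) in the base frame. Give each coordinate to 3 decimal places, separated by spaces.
after link 1: o_1 = (-3.5355, 3.5355, 1.0000)
after link 2: o_2 = (-4.2426, 1.4142, -0.7321)
after link 3: o_3 = (-2.9232, 1.5089, -2.2321)
after link 4: o_4 = (-7.5506, 0.0127, -6.3971)
after link 5: o_5 = (-5.7829, -1.3761, -10.2631)
after link 6: o_6 = (-1.5910, -0.6690, -6.5311)

-1.591 -0.669 -6.531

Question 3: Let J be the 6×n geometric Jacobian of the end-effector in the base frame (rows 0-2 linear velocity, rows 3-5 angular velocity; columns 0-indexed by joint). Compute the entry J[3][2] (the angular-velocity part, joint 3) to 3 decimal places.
axis z_2 = (0.6124,-0.6124,0.5000); lever o_n−o_2 = (2.6517,-2.0832,-5.7990)
cross product → J_v[:, 2] = (4.5928,4.8770,0.3481)
J_ω[:, 2] = z_2
entry J[3][2] = 0.6124

0.612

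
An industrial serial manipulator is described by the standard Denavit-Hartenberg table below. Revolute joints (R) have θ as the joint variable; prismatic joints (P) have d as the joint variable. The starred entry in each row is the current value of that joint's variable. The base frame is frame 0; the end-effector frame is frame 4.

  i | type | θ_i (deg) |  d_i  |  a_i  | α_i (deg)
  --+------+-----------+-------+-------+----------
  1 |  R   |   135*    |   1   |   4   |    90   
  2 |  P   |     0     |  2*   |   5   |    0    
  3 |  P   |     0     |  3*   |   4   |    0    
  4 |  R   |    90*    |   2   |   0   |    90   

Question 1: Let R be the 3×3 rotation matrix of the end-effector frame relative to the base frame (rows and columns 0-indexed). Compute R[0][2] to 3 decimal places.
End-effector z-axis (col 2 of R) = (-0.7071,0.7071,-0.0000)
R[0][2] = -0.7071

-0.707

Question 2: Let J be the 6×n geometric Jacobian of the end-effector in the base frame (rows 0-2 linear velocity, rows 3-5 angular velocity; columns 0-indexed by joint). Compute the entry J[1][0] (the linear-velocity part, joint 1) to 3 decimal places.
-4.243

axis z_0 = ẑ; lever o_n−o_0 = (-4.2426,14.1421,1.0000)
cross product → J_v[:, 0] = (-14.1421,-4.2426,0.0000)
J_ω[:, 0] = z_0
entry J[1][0] = -4.2426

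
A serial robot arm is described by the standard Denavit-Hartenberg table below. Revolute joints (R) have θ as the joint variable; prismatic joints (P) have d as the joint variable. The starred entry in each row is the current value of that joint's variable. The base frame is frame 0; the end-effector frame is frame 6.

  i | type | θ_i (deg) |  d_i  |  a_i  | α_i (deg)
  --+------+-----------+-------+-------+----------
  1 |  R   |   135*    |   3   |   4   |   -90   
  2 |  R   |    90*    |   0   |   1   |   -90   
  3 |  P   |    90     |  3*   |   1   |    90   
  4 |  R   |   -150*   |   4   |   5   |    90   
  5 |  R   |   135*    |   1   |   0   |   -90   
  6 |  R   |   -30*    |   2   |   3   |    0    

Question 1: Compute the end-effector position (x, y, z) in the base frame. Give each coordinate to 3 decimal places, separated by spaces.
after link 1: o_1 = (-2.8284, 2.8284, 3.0000)
after link 2: o_2 = (-2.8284, 2.8284, 2.0000)
after link 3: o_3 = (0.0000, 1.4142, 2.0000)
after link 4: o_4 = (-4.8296, 0.1201, -2.0000)
after link 5: o_5 = (-4.5708, -0.8458, -2.0000)
after link 6: o_6 = (-1.0420, -1.4532, -2.4229)

-1.042 -1.453 -2.423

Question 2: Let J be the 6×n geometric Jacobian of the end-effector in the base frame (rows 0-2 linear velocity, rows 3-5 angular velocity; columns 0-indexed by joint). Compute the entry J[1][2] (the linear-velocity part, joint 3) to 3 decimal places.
-0.707

prismatic axis z_2 = (0.7071,-0.7071,-0.0000)
J_v[:, 2] = z_2; J_ω[:, 2] = (0,0,0)
entry J[1][2] = -0.7071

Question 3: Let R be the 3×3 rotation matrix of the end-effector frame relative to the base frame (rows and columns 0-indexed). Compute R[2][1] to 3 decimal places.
-0.354

End-effector y-axis (col 1 of R) = (0.1174,0.9280,-0.3536)
R[2][1] = -0.3536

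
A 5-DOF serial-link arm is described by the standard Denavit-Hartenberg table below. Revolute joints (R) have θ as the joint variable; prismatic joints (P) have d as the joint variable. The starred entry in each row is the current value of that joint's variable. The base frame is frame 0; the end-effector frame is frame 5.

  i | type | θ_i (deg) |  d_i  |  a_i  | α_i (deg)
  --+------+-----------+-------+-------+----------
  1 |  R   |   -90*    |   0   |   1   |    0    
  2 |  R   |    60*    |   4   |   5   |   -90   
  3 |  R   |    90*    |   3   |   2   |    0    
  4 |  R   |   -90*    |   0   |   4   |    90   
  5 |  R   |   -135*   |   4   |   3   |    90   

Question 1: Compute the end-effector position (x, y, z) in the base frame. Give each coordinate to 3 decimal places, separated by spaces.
after link 1: o_1 = (0.0000, -1.0000, 0.0000)
after link 2: o_2 = (4.3301, -3.5000, 4.0000)
after link 3: o_3 = (5.8301, -0.9019, 2.0000)
after link 4: o_4 = (9.2942, -2.9019, 2.0000)
after link 5: o_5 = (6.3965, -3.6784, 6.0000)

6.396 -3.678 6.000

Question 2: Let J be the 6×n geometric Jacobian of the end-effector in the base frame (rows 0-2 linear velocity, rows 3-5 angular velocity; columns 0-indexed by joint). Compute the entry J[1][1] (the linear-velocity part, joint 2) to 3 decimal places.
6.396

axis z_1 = (0.0000,0.0000,1.0000); lever o_n−o_1 = (6.3965,-2.6784,6.0000)
cross product → J_v[:, 1] = (2.6784,6.3965,-0.0000)
J_ω[:, 1] = z_1
entry J[1][1] = 6.3965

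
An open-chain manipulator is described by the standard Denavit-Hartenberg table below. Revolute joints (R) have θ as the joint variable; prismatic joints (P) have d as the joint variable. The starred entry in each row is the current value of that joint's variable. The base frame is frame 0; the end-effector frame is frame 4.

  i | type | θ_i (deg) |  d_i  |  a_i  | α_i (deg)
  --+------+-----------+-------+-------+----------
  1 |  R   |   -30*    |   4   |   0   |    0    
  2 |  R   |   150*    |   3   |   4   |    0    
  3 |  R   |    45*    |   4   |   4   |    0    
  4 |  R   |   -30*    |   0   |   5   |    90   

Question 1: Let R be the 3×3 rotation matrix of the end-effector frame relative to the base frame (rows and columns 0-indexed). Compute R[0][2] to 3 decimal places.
End-effector z-axis (col 2 of R) = (0.7071,0.7071,0.0000)
R[0][2] = 0.7071

0.707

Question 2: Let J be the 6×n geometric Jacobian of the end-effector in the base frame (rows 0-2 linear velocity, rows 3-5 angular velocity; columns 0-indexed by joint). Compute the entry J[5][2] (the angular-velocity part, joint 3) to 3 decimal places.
1.000

axis z_2 = (0.0000,0.0000,1.0000); lever o_n−o_2 = (-7.3992,4.5708,4.0000)
cross product → J_v[:, 2] = (-4.5708,-7.3992,0.0000)
J_ω[:, 2] = z_2
entry J[5][2] = 1.0000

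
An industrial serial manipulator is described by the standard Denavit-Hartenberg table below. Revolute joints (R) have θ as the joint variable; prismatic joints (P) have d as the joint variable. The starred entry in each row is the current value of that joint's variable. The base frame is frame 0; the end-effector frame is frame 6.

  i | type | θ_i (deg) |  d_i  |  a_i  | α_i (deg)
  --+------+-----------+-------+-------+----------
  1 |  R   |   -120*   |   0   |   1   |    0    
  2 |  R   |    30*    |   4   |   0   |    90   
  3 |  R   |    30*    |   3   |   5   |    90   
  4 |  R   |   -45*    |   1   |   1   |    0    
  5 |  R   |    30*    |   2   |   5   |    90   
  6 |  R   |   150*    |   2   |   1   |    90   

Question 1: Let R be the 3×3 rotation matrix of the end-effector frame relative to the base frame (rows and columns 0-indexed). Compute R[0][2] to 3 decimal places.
0.129

End-effector z-axis (col 2 of R) = (0.1294,-0.8513,-0.5085)
R[0][2] = 0.1294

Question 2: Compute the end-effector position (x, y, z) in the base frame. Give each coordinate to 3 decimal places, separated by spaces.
0.209 -10.568 5.560

after link 1: o_1 = (-0.5000, -0.8660, 0.0000)
after link 2: o_2 = (-0.5000, -0.8660, 4.0000)
after link 3: o_3 = (-3.5000, -5.1962, 6.5000)
after link 4: o_4 = (-2.7929, -6.3085, 5.9875)
after link 5: o_5 = (-1.4988, -11.4911, 6.6703)
after link 6: o_6 = (0.2089, -10.5684, 5.5602)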